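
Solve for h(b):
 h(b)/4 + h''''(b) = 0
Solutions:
 h(b) = (C1*sin(b/2) + C2*cos(b/2))*exp(-b/2) + (C3*sin(b/2) + C4*cos(b/2))*exp(b/2)


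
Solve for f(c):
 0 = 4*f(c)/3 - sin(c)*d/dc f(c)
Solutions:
 f(c) = C1*(cos(c) - 1)^(2/3)/(cos(c) + 1)^(2/3)


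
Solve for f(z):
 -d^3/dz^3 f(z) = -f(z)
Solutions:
 f(z) = C3*exp(z) + (C1*sin(sqrt(3)*z/2) + C2*cos(sqrt(3)*z/2))*exp(-z/2)


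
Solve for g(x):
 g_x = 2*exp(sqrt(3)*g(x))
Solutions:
 g(x) = sqrt(3)*(2*log(-1/(C1 + 2*x)) - log(3))/6


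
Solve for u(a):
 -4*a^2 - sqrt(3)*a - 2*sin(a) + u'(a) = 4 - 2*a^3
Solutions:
 u(a) = C1 - a^4/2 + 4*a^3/3 + sqrt(3)*a^2/2 + 4*a - 2*cos(a)


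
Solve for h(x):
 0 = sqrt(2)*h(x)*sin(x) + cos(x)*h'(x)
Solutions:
 h(x) = C1*cos(x)^(sqrt(2))


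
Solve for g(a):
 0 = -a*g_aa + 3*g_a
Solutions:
 g(a) = C1 + C2*a^4


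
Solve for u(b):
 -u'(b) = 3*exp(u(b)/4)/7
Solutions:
 u(b) = 4*log(1/(C1 + 3*b)) + 4*log(28)


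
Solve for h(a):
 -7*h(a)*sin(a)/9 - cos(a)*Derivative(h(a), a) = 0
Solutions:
 h(a) = C1*cos(a)^(7/9)


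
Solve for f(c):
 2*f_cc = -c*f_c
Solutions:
 f(c) = C1 + C2*erf(c/2)


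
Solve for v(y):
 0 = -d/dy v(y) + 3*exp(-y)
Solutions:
 v(y) = C1 - 3*exp(-y)


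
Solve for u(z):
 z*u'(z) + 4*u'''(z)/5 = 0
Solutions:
 u(z) = C1 + Integral(C2*airyai(-10^(1/3)*z/2) + C3*airybi(-10^(1/3)*z/2), z)


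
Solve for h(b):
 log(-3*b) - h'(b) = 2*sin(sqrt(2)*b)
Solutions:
 h(b) = C1 + b*log(-b) - b + b*log(3) + sqrt(2)*cos(sqrt(2)*b)


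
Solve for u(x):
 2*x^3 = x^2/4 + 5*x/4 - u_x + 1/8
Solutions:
 u(x) = C1 - x^4/2 + x^3/12 + 5*x^2/8 + x/8


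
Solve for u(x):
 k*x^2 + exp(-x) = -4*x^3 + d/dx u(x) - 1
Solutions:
 u(x) = C1 + k*x^3/3 + x^4 + x - exp(-x)


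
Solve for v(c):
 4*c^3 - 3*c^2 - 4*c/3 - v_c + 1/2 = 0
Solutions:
 v(c) = C1 + c^4 - c^3 - 2*c^2/3 + c/2


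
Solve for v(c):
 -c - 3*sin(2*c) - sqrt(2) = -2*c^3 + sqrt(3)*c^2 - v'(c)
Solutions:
 v(c) = C1 - c^4/2 + sqrt(3)*c^3/3 + c^2/2 + sqrt(2)*c - 3*cos(2*c)/2


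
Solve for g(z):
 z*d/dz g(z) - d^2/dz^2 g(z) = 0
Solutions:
 g(z) = C1 + C2*erfi(sqrt(2)*z/2)


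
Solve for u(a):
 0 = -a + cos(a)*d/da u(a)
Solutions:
 u(a) = C1 + Integral(a/cos(a), a)


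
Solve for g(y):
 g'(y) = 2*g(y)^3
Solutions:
 g(y) = -sqrt(2)*sqrt(-1/(C1 + 2*y))/2
 g(y) = sqrt(2)*sqrt(-1/(C1 + 2*y))/2


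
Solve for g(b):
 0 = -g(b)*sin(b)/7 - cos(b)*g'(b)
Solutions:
 g(b) = C1*cos(b)^(1/7)


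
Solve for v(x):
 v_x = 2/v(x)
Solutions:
 v(x) = -sqrt(C1 + 4*x)
 v(x) = sqrt(C1 + 4*x)


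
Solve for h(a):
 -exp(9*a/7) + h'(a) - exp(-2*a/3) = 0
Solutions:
 h(a) = C1 + 7*exp(9*a/7)/9 - 3*exp(-2*a/3)/2


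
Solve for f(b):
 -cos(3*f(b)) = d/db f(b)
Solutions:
 f(b) = -asin((C1 + exp(6*b))/(C1 - exp(6*b)))/3 + pi/3
 f(b) = asin((C1 + exp(6*b))/(C1 - exp(6*b)))/3


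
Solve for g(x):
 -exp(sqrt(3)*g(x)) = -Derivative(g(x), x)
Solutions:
 g(x) = sqrt(3)*(2*log(-1/(C1 + x)) - log(3))/6


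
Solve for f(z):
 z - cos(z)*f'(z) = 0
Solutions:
 f(z) = C1 + Integral(z/cos(z), z)


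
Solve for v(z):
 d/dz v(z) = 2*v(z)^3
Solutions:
 v(z) = -sqrt(2)*sqrt(-1/(C1 + 2*z))/2
 v(z) = sqrt(2)*sqrt(-1/(C1 + 2*z))/2


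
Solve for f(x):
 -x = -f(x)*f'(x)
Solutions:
 f(x) = -sqrt(C1 + x^2)
 f(x) = sqrt(C1 + x^2)


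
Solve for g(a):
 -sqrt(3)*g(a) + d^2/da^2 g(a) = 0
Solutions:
 g(a) = C1*exp(-3^(1/4)*a) + C2*exp(3^(1/4)*a)


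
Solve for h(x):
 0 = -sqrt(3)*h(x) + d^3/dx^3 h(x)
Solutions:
 h(x) = C3*exp(3^(1/6)*x) + (C1*sin(3^(2/3)*x/2) + C2*cos(3^(2/3)*x/2))*exp(-3^(1/6)*x/2)


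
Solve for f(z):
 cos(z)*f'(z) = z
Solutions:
 f(z) = C1 + Integral(z/cos(z), z)


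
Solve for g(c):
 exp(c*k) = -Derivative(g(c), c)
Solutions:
 g(c) = C1 - exp(c*k)/k


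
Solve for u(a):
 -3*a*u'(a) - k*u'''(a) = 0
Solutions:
 u(a) = C1 + Integral(C2*airyai(3^(1/3)*a*(-1/k)^(1/3)) + C3*airybi(3^(1/3)*a*(-1/k)^(1/3)), a)


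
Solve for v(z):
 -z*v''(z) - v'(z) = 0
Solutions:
 v(z) = C1 + C2*log(z)


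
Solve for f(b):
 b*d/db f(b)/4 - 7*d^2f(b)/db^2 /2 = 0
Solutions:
 f(b) = C1 + C2*erfi(sqrt(7)*b/14)


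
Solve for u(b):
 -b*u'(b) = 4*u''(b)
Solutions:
 u(b) = C1 + C2*erf(sqrt(2)*b/4)


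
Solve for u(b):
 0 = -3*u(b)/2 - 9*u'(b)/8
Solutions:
 u(b) = C1*exp(-4*b/3)


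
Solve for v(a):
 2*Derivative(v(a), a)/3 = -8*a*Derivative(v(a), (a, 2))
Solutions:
 v(a) = C1 + C2*a^(11/12)


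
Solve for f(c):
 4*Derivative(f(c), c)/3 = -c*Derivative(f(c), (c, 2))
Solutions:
 f(c) = C1 + C2/c^(1/3)


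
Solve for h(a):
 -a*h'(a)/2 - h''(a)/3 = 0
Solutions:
 h(a) = C1 + C2*erf(sqrt(3)*a/2)


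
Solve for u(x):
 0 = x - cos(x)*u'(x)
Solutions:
 u(x) = C1 + Integral(x/cos(x), x)


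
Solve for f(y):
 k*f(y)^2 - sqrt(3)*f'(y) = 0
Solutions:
 f(y) = -3/(C1 + sqrt(3)*k*y)


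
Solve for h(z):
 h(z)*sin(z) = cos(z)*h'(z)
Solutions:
 h(z) = C1/cos(z)


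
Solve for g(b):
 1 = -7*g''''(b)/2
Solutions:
 g(b) = C1 + C2*b + C3*b^2 + C4*b^3 - b^4/84


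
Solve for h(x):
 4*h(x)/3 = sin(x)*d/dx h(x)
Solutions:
 h(x) = C1*(cos(x) - 1)^(2/3)/(cos(x) + 1)^(2/3)


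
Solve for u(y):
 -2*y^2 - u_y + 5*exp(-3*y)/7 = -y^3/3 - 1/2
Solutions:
 u(y) = C1 + y^4/12 - 2*y^3/3 + y/2 - 5*exp(-3*y)/21


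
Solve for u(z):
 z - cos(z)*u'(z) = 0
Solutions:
 u(z) = C1 + Integral(z/cos(z), z)


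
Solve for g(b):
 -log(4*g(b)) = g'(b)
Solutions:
 Integral(1/(log(_y) + 2*log(2)), (_y, g(b))) = C1 - b


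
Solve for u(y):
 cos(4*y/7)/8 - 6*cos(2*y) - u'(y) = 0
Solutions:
 u(y) = C1 + 7*sin(4*y/7)/32 - 3*sin(2*y)


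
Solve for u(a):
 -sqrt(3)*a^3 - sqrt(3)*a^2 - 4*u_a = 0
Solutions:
 u(a) = C1 - sqrt(3)*a^4/16 - sqrt(3)*a^3/12


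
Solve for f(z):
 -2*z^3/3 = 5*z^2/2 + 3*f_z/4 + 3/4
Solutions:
 f(z) = C1 - 2*z^4/9 - 10*z^3/9 - z


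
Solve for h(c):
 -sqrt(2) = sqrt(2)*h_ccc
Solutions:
 h(c) = C1 + C2*c + C3*c^2 - c^3/6


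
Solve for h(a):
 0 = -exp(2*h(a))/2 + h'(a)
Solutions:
 h(a) = log(-sqrt(-1/(C1 + a)))
 h(a) = log(-1/(C1 + a))/2


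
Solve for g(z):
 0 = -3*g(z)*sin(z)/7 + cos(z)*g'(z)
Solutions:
 g(z) = C1/cos(z)^(3/7)


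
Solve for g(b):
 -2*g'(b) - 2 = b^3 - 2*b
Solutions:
 g(b) = C1 - b^4/8 + b^2/2 - b


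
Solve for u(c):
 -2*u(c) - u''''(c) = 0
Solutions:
 u(c) = (C1*sin(2^(3/4)*c/2) + C2*cos(2^(3/4)*c/2))*exp(-2^(3/4)*c/2) + (C3*sin(2^(3/4)*c/2) + C4*cos(2^(3/4)*c/2))*exp(2^(3/4)*c/2)


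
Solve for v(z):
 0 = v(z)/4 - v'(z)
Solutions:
 v(z) = C1*exp(z/4)


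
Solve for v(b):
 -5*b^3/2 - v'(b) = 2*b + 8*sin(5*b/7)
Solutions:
 v(b) = C1 - 5*b^4/8 - b^2 + 56*cos(5*b/7)/5


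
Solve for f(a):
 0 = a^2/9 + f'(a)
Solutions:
 f(a) = C1 - a^3/27


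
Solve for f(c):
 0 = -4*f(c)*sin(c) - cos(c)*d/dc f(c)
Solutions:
 f(c) = C1*cos(c)^4


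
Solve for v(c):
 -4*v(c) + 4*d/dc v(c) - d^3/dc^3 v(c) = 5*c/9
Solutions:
 v(c) = C1*exp(6^(1/3)*c*(2*6^(1/3)/(sqrt(33) + 9)^(1/3) + (sqrt(33) + 9)^(1/3))/6)*sin(2^(1/3)*3^(1/6)*c*(-3^(2/3)*(sqrt(33) + 9)^(1/3)/6 + 2^(1/3)/(sqrt(33) + 9)^(1/3))) + C2*exp(6^(1/3)*c*(2*6^(1/3)/(sqrt(33) + 9)^(1/3) + (sqrt(33) + 9)^(1/3))/6)*cos(2^(1/3)*3^(1/6)*c*(-3^(2/3)*(sqrt(33) + 9)^(1/3)/6 + 2^(1/3)/(sqrt(33) + 9)^(1/3))) + C3*exp(-6^(1/3)*c*(2*6^(1/3)/(sqrt(33) + 9)^(1/3) + (sqrt(33) + 9)^(1/3))/3) - 5*c/36 - 5/36


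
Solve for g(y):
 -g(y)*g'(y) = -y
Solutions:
 g(y) = -sqrt(C1 + y^2)
 g(y) = sqrt(C1 + y^2)


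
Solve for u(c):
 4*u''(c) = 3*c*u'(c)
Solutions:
 u(c) = C1 + C2*erfi(sqrt(6)*c/4)


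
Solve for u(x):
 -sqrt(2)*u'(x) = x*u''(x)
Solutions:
 u(x) = C1 + C2*x^(1 - sqrt(2))


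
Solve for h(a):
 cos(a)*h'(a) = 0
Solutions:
 h(a) = C1


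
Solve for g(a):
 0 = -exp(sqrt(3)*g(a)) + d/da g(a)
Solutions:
 g(a) = sqrt(3)*(2*log(-1/(C1 + a)) - log(3))/6


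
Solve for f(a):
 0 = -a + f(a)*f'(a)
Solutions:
 f(a) = -sqrt(C1 + a^2)
 f(a) = sqrt(C1 + a^2)


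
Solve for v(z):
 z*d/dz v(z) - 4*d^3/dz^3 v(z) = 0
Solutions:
 v(z) = C1 + Integral(C2*airyai(2^(1/3)*z/2) + C3*airybi(2^(1/3)*z/2), z)


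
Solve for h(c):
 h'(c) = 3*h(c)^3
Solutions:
 h(c) = -sqrt(2)*sqrt(-1/(C1 + 3*c))/2
 h(c) = sqrt(2)*sqrt(-1/(C1 + 3*c))/2


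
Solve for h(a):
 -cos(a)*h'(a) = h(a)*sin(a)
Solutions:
 h(a) = C1*cos(a)


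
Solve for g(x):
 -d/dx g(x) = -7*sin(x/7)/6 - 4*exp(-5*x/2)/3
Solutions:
 g(x) = C1 - 49*cos(x/7)/6 - 8*exp(-5*x/2)/15


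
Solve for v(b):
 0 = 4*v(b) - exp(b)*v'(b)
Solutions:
 v(b) = C1*exp(-4*exp(-b))


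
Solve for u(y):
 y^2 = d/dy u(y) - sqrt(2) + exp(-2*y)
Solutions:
 u(y) = C1 + y^3/3 + sqrt(2)*y + exp(-2*y)/2


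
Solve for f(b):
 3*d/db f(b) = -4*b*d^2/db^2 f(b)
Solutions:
 f(b) = C1 + C2*b^(1/4)


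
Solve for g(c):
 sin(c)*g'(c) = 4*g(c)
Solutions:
 g(c) = C1*(cos(c)^2 - 2*cos(c) + 1)/(cos(c)^2 + 2*cos(c) + 1)


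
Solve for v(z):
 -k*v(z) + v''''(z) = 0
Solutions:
 v(z) = C1*exp(-k^(1/4)*z) + C2*exp(k^(1/4)*z) + C3*exp(-I*k^(1/4)*z) + C4*exp(I*k^(1/4)*z)


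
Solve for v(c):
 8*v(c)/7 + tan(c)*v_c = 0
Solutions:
 v(c) = C1/sin(c)^(8/7)


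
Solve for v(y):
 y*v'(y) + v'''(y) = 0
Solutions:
 v(y) = C1 + Integral(C2*airyai(-y) + C3*airybi(-y), y)


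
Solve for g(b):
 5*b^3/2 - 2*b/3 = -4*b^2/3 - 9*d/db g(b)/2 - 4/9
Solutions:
 g(b) = C1 - 5*b^4/36 - 8*b^3/81 + 2*b^2/27 - 8*b/81


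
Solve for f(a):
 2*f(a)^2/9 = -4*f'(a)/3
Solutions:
 f(a) = 6/(C1 + a)


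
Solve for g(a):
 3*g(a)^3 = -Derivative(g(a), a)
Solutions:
 g(a) = -sqrt(2)*sqrt(-1/(C1 - 3*a))/2
 g(a) = sqrt(2)*sqrt(-1/(C1 - 3*a))/2


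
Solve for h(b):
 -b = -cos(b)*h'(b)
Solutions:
 h(b) = C1 + Integral(b/cos(b), b)


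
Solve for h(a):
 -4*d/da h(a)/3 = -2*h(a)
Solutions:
 h(a) = C1*exp(3*a/2)


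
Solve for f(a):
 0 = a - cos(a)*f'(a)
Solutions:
 f(a) = C1 + Integral(a/cos(a), a)


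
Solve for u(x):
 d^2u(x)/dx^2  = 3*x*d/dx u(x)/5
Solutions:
 u(x) = C1 + C2*erfi(sqrt(30)*x/10)


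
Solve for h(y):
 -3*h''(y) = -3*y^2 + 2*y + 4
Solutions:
 h(y) = C1 + C2*y + y^4/12 - y^3/9 - 2*y^2/3


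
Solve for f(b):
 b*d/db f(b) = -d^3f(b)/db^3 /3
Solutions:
 f(b) = C1 + Integral(C2*airyai(-3^(1/3)*b) + C3*airybi(-3^(1/3)*b), b)


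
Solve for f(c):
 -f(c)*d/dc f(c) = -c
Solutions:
 f(c) = -sqrt(C1 + c^2)
 f(c) = sqrt(C1 + c^2)


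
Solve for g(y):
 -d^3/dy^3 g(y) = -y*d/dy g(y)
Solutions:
 g(y) = C1 + Integral(C2*airyai(y) + C3*airybi(y), y)


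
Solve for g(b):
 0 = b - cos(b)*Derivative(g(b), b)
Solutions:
 g(b) = C1 + Integral(b/cos(b), b)


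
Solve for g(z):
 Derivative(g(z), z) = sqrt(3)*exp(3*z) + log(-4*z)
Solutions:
 g(z) = C1 + z*log(-z) + z*(-1 + 2*log(2)) + sqrt(3)*exp(3*z)/3


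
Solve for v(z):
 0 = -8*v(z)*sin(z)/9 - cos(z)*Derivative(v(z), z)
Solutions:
 v(z) = C1*cos(z)^(8/9)


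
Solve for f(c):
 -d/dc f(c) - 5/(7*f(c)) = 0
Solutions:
 f(c) = -sqrt(C1 - 70*c)/7
 f(c) = sqrt(C1 - 70*c)/7


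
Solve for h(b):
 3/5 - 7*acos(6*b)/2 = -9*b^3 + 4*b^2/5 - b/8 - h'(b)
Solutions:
 h(b) = C1 - 9*b^4/4 + 4*b^3/15 - b^2/16 + 7*b*acos(6*b)/2 - 3*b/5 - 7*sqrt(1 - 36*b^2)/12


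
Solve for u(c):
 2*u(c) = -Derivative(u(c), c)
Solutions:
 u(c) = C1*exp(-2*c)


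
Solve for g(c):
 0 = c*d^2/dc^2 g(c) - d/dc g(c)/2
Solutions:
 g(c) = C1 + C2*c^(3/2)


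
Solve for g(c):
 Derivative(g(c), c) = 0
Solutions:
 g(c) = C1


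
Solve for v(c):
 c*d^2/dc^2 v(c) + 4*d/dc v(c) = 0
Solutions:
 v(c) = C1 + C2/c^3


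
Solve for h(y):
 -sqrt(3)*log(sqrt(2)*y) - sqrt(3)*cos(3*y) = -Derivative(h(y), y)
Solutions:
 h(y) = C1 + sqrt(3)*y*(log(y) - 1) + sqrt(3)*y*log(2)/2 + sqrt(3)*sin(3*y)/3


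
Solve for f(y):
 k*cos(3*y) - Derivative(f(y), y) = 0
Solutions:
 f(y) = C1 + k*sin(3*y)/3


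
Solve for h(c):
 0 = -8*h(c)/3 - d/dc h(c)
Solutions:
 h(c) = C1*exp(-8*c/3)


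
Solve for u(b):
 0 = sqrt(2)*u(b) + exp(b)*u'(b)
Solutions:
 u(b) = C1*exp(sqrt(2)*exp(-b))


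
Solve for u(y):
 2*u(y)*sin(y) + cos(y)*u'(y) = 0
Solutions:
 u(y) = C1*cos(y)^2


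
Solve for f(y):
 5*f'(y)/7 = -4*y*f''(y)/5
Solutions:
 f(y) = C1 + C2*y^(3/28)


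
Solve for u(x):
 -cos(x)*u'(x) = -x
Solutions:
 u(x) = C1 + Integral(x/cos(x), x)


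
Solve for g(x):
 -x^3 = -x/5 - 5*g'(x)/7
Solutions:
 g(x) = C1 + 7*x^4/20 - 7*x^2/50


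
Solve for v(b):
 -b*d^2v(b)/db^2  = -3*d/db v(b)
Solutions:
 v(b) = C1 + C2*b^4


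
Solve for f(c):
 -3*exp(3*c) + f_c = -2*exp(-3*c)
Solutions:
 f(c) = C1 + exp(3*c) + 2*exp(-3*c)/3


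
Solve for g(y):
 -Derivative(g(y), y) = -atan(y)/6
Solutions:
 g(y) = C1 + y*atan(y)/6 - log(y^2 + 1)/12


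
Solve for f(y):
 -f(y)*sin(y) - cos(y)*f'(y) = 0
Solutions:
 f(y) = C1*cos(y)


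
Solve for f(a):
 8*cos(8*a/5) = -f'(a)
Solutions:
 f(a) = C1 - 5*sin(8*a/5)


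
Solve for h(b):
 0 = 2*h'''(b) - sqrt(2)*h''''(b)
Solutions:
 h(b) = C1 + C2*b + C3*b^2 + C4*exp(sqrt(2)*b)


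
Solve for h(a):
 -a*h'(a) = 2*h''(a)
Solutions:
 h(a) = C1 + C2*erf(a/2)


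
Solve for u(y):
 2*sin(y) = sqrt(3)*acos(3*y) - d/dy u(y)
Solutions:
 u(y) = C1 + sqrt(3)*(y*acos(3*y) - sqrt(1 - 9*y^2)/3) + 2*cos(y)


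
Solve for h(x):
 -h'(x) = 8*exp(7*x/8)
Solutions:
 h(x) = C1 - 64*exp(7*x/8)/7


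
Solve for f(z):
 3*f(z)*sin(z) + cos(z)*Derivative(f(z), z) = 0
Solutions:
 f(z) = C1*cos(z)^3


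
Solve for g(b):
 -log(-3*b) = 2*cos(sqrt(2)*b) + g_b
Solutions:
 g(b) = C1 - b*log(-b) - b*log(3) + b - sqrt(2)*sin(sqrt(2)*b)


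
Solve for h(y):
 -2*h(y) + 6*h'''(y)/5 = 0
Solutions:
 h(y) = C3*exp(3^(2/3)*5^(1/3)*y/3) + (C1*sin(3^(1/6)*5^(1/3)*y/2) + C2*cos(3^(1/6)*5^(1/3)*y/2))*exp(-3^(2/3)*5^(1/3)*y/6)


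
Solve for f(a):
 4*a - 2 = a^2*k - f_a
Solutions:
 f(a) = C1 + a^3*k/3 - 2*a^2 + 2*a


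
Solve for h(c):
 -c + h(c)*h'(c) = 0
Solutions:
 h(c) = -sqrt(C1 + c^2)
 h(c) = sqrt(C1 + c^2)


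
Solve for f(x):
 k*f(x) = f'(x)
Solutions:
 f(x) = C1*exp(k*x)


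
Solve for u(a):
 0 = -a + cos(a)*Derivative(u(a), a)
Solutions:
 u(a) = C1 + Integral(a/cos(a), a)


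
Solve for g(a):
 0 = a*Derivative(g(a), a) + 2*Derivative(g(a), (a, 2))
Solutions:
 g(a) = C1 + C2*erf(a/2)


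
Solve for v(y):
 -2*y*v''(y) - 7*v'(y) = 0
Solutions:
 v(y) = C1 + C2/y^(5/2)


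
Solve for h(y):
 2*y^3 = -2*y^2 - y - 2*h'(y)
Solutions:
 h(y) = C1 - y^4/4 - y^3/3 - y^2/4


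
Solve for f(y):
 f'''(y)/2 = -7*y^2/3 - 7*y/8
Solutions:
 f(y) = C1 + C2*y + C3*y^2 - 7*y^5/90 - 7*y^4/96


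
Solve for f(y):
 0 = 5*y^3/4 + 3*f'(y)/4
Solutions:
 f(y) = C1 - 5*y^4/12


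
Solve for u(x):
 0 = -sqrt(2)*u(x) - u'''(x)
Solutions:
 u(x) = C3*exp(-2^(1/6)*x) + (C1*sin(2^(1/6)*sqrt(3)*x/2) + C2*cos(2^(1/6)*sqrt(3)*x/2))*exp(2^(1/6)*x/2)


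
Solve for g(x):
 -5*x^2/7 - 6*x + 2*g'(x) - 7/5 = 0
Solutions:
 g(x) = C1 + 5*x^3/42 + 3*x^2/2 + 7*x/10


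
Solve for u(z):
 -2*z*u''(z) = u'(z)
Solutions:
 u(z) = C1 + C2*sqrt(z)


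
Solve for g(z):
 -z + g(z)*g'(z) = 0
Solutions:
 g(z) = -sqrt(C1 + z^2)
 g(z) = sqrt(C1 + z^2)


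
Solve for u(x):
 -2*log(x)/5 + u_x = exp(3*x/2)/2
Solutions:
 u(x) = C1 + 2*x*log(x)/5 - 2*x/5 + exp(3*x/2)/3


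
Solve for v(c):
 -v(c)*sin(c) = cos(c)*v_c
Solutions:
 v(c) = C1*cos(c)


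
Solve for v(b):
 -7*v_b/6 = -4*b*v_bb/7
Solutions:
 v(b) = C1 + C2*b^(73/24)


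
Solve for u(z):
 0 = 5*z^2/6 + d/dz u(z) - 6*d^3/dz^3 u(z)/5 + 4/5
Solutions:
 u(z) = C1 + C2*exp(-sqrt(30)*z/6) + C3*exp(sqrt(30)*z/6) - 5*z^3/18 - 14*z/5


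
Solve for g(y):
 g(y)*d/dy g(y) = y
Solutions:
 g(y) = -sqrt(C1 + y^2)
 g(y) = sqrt(C1 + y^2)


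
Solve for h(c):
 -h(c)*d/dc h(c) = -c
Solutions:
 h(c) = -sqrt(C1 + c^2)
 h(c) = sqrt(C1 + c^2)


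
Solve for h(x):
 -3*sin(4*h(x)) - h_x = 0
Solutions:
 h(x) = -acos((-C1 - exp(24*x))/(C1 - exp(24*x)))/4 + pi/2
 h(x) = acos((-C1 - exp(24*x))/(C1 - exp(24*x)))/4


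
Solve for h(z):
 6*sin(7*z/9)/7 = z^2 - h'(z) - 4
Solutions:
 h(z) = C1 + z^3/3 - 4*z + 54*cos(7*z/9)/49


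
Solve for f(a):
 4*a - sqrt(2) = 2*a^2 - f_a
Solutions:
 f(a) = C1 + 2*a^3/3 - 2*a^2 + sqrt(2)*a


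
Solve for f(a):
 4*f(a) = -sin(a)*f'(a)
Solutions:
 f(a) = C1*(cos(a)^2 + 2*cos(a) + 1)/(cos(a)^2 - 2*cos(a) + 1)


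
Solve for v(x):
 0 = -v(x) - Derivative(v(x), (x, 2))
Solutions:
 v(x) = C1*sin(x) + C2*cos(x)


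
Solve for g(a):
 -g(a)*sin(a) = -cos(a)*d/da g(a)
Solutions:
 g(a) = C1/cos(a)


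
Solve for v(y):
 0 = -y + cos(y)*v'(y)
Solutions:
 v(y) = C1 + Integral(y/cos(y), y)


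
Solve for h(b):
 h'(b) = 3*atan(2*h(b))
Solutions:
 Integral(1/atan(2*_y), (_y, h(b))) = C1 + 3*b


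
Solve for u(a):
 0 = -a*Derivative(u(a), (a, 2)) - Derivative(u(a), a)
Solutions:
 u(a) = C1 + C2*log(a)


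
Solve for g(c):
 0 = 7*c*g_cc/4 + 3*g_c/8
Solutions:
 g(c) = C1 + C2*c^(11/14)


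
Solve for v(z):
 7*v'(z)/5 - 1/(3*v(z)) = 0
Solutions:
 v(z) = -sqrt(C1 + 210*z)/21
 v(z) = sqrt(C1 + 210*z)/21


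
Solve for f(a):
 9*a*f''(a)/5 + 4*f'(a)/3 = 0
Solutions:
 f(a) = C1 + C2*a^(7/27)


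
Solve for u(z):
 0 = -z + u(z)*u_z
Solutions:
 u(z) = -sqrt(C1 + z^2)
 u(z) = sqrt(C1 + z^2)


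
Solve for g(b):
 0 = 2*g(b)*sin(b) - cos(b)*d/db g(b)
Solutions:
 g(b) = C1/cos(b)^2


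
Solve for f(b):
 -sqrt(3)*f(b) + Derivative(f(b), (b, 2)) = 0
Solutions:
 f(b) = C1*exp(-3^(1/4)*b) + C2*exp(3^(1/4)*b)


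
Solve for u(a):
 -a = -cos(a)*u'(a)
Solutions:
 u(a) = C1 + Integral(a/cos(a), a)


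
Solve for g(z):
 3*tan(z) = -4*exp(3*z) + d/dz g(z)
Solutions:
 g(z) = C1 + 4*exp(3*z)/3 - 3*log(cos(z))


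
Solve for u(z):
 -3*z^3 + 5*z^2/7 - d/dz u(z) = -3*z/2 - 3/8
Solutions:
 u(z) = C1 - 3*z^4/4 + 5*z^3/21 + 3*z^2/4 + 3*z/8


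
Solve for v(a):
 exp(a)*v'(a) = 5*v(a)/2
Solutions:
 v(a) = C1*exp(-5*exp(-a)/2)


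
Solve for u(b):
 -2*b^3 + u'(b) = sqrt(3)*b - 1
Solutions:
 u(b) = C1 + b^4/2 + sqrt(3)*b^2/2 - b


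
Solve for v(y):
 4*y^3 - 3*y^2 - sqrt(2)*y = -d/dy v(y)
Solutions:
 v(y) = C1 - y^4 + y^3 + sqrt(2)*y^2/2


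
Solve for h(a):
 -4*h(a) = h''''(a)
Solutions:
 h(a) = (C1*sin(a) + C2*cos(a))*exp(-a) + (C3*sin(a) + C4*cos(a))*exp(a)


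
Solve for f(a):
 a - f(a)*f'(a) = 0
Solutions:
 f(a) = -sqrt(C1 + a^2)
 f(a) = sqrt(C1 + a^2)


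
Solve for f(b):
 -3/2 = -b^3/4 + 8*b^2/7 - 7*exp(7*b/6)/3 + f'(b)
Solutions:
 f(b) = C1 + b^4/16 - 8*b^3/21 - 3*b/2 + 2*exp(7*b/6)


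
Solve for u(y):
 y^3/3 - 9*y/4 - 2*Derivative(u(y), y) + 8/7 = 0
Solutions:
 u(y) = C1 + y^4/24 - 9*y^2/16 + 4*y/7


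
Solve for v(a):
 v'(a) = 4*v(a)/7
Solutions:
 v(a) = C1*exp(4*a/7)


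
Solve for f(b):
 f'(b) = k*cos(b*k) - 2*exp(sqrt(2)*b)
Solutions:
 f(b) = C1 - sqrt(2)*exp(sqrt(2)*b) + sin(b*k)


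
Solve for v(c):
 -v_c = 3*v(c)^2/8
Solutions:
 v(c) = 8/(C1 + 3*c)


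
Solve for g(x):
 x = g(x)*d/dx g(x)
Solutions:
 g(x) = -sqrt(C1 + x^2)
 g(x) = sqrt(C1 + x^2)


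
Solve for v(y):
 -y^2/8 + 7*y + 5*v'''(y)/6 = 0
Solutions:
 v(y) = C1 + C2*y + C3*y^2 + y^5/400 - 7*y^4/20


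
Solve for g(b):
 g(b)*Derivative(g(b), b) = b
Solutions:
 g(b) = -sqrt(C1 + b^2)
 g(b) = sqrt(C1 + b^2)


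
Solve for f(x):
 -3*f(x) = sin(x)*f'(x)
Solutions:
 f(x) = C1*(cos(x) + 1)^(3/2)/(cos(x) - 1)^(3/2)


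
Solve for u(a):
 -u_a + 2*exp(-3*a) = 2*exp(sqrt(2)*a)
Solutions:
 u(a) = C1 - sqrt(2)*exp(sqrt(2)*a) - 2*exp(-3*a)/3


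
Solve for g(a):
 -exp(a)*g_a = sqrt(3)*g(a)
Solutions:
 g(a) = C1*exp(sqrt(3)*exp(-a))


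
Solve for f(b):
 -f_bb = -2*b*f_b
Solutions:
 f(b) = C1 + C2*erfi(b)


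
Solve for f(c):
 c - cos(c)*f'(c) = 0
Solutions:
 f(c) = C1 + Integral(c/cos(c), c)


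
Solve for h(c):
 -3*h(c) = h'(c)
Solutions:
 h(c) = C1*exp(-3*c)


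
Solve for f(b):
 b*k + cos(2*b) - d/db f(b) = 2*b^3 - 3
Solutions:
 f(b) = C1 - b^4/2 + b^2*k/2 + 3*b + sin(2*b)/2


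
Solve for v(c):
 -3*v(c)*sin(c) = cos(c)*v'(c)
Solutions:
 v(c) = C1*cos(c)^3


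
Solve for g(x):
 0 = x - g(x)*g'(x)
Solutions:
 g(x) = -sqrt(C1 + x^2)
 g(x) = sqrt(C1 + x^2)


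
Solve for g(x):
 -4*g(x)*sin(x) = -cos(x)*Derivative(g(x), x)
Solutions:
 g(x) = C1/cos(x)^4


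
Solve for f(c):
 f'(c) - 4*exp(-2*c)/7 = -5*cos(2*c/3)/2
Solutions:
 f(c) = C1 - 15*sin(2*c/3)/4 - 2*exp(-2*c)/7


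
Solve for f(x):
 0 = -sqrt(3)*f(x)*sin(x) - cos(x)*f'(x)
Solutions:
 f(x) = C1*cos(x)^(sqrt(3))


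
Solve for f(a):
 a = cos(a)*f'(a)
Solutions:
 f(a) = C1 + Integral(a/cos(a), a)


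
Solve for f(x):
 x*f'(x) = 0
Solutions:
 f(x) = C1


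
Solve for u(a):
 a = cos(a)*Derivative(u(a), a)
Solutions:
 u(a) = C1 + Integral(a/cos(a), a)


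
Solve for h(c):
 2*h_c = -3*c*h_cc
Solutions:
 h(c) = C1 + C2*c^(1/3)


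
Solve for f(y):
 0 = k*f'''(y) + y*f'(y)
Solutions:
 f(y) = C1 + Integral(C2*airyai(y*(-1/k)^(1/3)) + C3*airybi(y*(-1/k)^(1/3)), y)


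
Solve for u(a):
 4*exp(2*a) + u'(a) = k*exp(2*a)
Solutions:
 u(a) = C1 + k*exp(2*a)/2 - 2*exp(2*a)


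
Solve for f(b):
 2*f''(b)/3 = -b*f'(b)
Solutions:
 f(b) = C1 + C2*erf(sqrt(3)*b/2)


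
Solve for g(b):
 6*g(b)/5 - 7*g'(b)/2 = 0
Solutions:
 g(b) = C1*exp(12*b/35)


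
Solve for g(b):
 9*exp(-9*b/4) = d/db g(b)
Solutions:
 g(b) = C1 - 4*exp(-9*b/4)


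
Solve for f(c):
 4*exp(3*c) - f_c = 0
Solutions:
 f(c) = C1 + 4*exp(3*c)/3


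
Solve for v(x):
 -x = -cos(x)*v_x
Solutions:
 v(x) = C1 + Integral(x/cos(x), x)


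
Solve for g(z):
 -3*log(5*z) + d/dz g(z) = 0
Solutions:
 g(z) = C1 + 3*z*log(z) - 3*z + z*log(125)


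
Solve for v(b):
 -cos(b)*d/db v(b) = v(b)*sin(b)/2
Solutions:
 v(b) = C1*sqrt(cos(b))


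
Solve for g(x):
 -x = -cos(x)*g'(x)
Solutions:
 g(x) = C1 + Integral(x/cos(x), x)


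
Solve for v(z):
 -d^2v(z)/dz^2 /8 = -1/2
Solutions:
 v(z) = C1 + C2*z + 2*z^2


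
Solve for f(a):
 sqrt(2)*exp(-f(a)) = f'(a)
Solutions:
 f(a) = log(C1 + sqrt(2)*a)


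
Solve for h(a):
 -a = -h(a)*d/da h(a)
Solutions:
 h(a) = -sqrt(C1 + a^2)
 h(a) = sqrt(C1 + a^2)


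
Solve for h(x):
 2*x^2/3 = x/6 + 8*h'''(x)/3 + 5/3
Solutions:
 h(x) = C1 + C2*x + C3*x^2 + x^5/240 - x^4/384 - 5*x^3/48


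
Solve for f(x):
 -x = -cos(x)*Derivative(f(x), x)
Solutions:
 f(x) = C1 + Integral(x/cos(x), x)


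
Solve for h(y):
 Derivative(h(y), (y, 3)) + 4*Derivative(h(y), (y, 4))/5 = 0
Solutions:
 h(y) = C1 + C2*y + C3*y^2 + C4*exp(-5*y/4)


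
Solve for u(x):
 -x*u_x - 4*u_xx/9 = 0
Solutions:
 u(x) = C1 + C2*erf(3*sqrt(2)*x/4)


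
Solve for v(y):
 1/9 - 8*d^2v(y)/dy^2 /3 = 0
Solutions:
 v(y) = C1 + C2*y + y^2/48


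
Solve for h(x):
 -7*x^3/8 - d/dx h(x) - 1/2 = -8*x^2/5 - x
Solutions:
 h(x) = C1 - 7*x^4/32 + 8*x^3/15 + x^2/2 - x/2


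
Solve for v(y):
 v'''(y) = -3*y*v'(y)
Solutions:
 v(y) = C1 + Integral(C2*airyai(-3^(1/3)*y) + C3*airybi(-3^(1/3)*y), y)


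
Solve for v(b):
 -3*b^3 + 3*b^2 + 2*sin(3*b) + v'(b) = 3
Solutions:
 v(b) = C1 + 3*b^4/4 - b^3 + 3*b + 2*cos(3*b)/3


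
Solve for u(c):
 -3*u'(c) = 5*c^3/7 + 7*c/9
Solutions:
 u(c) = C1 - 5*c^4/84 - 7*c^2/54


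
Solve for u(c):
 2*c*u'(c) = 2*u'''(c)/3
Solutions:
 u(c) = C1 + Integral(C2*airyai(3^(1/3)*c) + C3*airybi(3^(1/3)*c), c)


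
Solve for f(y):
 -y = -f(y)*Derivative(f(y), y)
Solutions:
 f(y) = -sqrt(C1 + y^2)
 f(y) = sqrt(C1 + y^2)


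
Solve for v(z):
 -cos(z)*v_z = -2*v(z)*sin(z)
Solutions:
 v(z) = C1/cos(z)^2


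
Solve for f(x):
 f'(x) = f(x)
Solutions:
 f(x) = C1*exp(x)


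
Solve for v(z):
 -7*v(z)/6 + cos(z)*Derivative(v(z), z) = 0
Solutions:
 v(z) = C1*(sin(z) + 1)^(7/12)/(sin(z) - 1)^(7/12)


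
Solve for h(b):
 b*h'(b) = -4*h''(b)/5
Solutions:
 h(b) = C1 + C2*erf(sqrt(10)*b/4)


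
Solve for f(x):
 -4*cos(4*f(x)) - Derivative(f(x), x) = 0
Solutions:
 f(x) = -asin((C1 + exp(32*x))/(C1 - exp(32*x)))/4 + pi/4
 f(x) = asin((C1 + exp(32*x))/(C1 - exp(32*x)))/4


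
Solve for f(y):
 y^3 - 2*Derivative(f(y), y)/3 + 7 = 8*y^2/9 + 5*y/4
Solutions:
 f(y) = C1 + 3*y^4/8 - 4*y^3/9 - 15*y^2/16 + 21*y/2


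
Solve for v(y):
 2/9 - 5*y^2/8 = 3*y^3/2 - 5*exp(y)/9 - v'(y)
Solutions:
 v(y) = C1 + 3*y^4/8 + 5*y^3/24 - 2*y/9 - 5*exp(y)/9


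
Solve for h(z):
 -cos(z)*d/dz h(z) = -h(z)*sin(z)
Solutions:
 h(z) = C1/cos(z)


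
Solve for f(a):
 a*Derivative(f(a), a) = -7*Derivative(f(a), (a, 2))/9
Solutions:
 f(a) = C1 + C2*erf(3*sqrt(14)*a/14)


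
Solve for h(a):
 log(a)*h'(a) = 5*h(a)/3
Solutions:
 h(a) = C1*exp(5*li(a)/3)


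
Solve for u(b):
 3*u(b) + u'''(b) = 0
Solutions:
 u(b) = C3*exp(-3^(1/3)*b) + (C1*sin(3^(5/6)*b/2) + C2*cos(3^(5/6)*b/2))*exp(3^(1/3)*b/2)


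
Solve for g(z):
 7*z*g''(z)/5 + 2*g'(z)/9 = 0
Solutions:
 g(z) = C1 + C2*z^(53/63)


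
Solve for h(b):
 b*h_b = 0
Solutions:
 h(b) = C1


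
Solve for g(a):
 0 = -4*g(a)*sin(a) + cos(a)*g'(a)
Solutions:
 g(a) = C1/cos(a)^4


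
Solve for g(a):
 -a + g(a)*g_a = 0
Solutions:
 g(a) = -sqrt(C1 + a^2)
 g(a) = sqrt(C1 + a^2)


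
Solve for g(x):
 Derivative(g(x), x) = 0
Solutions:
 g(x) = C1


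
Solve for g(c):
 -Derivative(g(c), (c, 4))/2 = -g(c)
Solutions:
 g(c) = C1*exp(-2^(1/4)*c) + C2*exp(2^(1/4)*c) + C3*sin(2^(1/4)*c) + C4*cos(2^(1/4)*c)


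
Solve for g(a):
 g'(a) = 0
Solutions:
 g(a) = C1


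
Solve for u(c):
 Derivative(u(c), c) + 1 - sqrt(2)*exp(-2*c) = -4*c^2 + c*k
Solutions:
 u(c) = C1 - 4*c^3/3 + c^2*k/2 - c - sqrt(2)*exp(-2*c)/2


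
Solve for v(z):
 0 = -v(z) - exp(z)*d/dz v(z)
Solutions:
 v(z) = C1*exp(exp(-z))


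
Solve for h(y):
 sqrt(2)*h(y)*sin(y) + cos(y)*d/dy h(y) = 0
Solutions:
 h(y) = C1*cos(y)^(sqrt(2))


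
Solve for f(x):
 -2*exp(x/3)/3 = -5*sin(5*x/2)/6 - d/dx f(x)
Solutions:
 f(x) = C1 + 2*exp(x/3) + cos(5*x/2)/3


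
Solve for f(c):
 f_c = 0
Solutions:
 f(c) = C1


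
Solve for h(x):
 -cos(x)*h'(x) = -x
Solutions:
 h(x) = C1 + Integral(x/cos(x), x)


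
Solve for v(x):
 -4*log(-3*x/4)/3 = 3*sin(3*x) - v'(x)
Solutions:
 v(x) = C1 + 4*x*log(-x)/3 - 3*x*log(2) - 4*x/3 + x*log(6)/3 + x*log(3) - cos(3*x)


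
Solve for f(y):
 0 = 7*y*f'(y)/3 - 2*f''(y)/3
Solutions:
 f(y) = C1 + C2*erfi(sqrt(7)*y/2)


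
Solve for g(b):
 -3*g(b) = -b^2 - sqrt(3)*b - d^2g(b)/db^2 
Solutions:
 g(b) = C1*exp(-sqrt(3)*b) + C2*exp(sqrt(3)*b) + b^2/3 + sqrt(3)*b/3 + 2/9


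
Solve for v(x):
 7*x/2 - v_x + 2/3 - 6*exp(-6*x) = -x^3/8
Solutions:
 v(x) = C1 + x^4/32 + 7*x^2/4 + 2*x/3 + exp(-6*x)


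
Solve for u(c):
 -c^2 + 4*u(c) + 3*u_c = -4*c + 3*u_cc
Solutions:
 u(c) = C1*exp(c*(3 - sqrt(57))/6) + C2*exp(c*(3 + sqrt(57))/6) + c^2/4 - 11*c/8 + 45/32


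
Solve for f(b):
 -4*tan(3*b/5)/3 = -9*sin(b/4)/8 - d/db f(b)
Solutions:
 f(b) = C1 - 20*log(cos(3*b/5))/9 + 9*cos(b/4)/2


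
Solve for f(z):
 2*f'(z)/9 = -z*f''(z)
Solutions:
 f(z) = C1 + C2*z^(7/9)


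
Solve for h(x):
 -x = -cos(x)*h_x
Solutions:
 h(x) = C1 + Integral(x/cos(x), x)


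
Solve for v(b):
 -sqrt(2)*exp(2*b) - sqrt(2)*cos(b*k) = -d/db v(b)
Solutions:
 v(b) = C1 + sqrt(2)*exp(2*b)/2 + sqrt(2)*sin(b*k)/k


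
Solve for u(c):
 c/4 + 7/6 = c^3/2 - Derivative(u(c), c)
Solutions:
 u(c) = C1 + c^4/8 - c^2/8 - 7*c/6


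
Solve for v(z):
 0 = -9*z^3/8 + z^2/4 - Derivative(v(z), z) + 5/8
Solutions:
 v(z) = C1 - 9*z^4/32 + z^3/12 + 5*z/8


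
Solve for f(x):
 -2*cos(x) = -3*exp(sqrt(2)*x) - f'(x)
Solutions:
 f(x) = C1 - 3*sqrt(2)*exp(sqrt(2)*x)/2 + 2*sin(x)


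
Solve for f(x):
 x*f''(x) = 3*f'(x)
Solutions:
 f(x) = C1 + C2*x^4


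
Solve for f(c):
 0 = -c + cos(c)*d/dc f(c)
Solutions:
 f(c) = C1 + Integral(c/cos(c), c)


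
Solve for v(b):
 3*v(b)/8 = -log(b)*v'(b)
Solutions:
 v(b) = C1*exp(-3*li(b)/8)


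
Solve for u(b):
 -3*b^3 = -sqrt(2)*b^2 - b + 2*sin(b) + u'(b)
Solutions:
 u(b) = C1 - 3*b^4/4 + sqrt(2)*b^3/3 + b^2/2 + 2*cos(b)


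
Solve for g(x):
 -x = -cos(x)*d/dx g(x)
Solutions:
 g(x) = C1 + Integral(x/cos(x), x)


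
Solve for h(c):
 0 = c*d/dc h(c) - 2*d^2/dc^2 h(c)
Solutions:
 h(c) = C1 + C2*erfi(c/2)


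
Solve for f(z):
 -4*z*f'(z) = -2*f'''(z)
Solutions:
 f(z) = C1 + Integral(C2*airyai(2^(1/3)*z) + C3*airybi(2^(1/3)*z), z)


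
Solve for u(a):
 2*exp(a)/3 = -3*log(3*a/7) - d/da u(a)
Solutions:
 u(a) = C1 - 3*a*log(a) + 3*a*(-log(3) + 1 + log(7)) - 2*exp(a)/3


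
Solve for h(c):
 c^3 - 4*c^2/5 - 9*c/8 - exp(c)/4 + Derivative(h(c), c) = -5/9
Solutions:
 h(c) = C1 - c^4/4 + 4*c^3/15 + 9*c^2/16 - 5*c/9 + exp(c)/4


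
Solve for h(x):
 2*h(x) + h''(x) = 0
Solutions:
 h(x) = C1*sin(sqrt(2)*x) + C2*cos(sqrt(2)*x)


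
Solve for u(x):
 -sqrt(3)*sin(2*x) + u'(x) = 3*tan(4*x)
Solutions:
 u(x) = C1 - 3*log(cos(4*x))/4 - sqrt(3)*cos(2*x)/2


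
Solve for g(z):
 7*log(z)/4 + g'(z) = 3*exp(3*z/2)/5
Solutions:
 g(z) = C1 - 7*z*log(z)/4 + 7*z/4 + 2*exp(3*z/2)/5


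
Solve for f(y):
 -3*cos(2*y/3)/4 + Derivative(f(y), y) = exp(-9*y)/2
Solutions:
 f(y) = C1 + 9*sin(2*y/3)/8 - exp(-9*y)/18


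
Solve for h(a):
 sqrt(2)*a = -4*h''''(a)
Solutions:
 h(a) = C1 + C2*a + C3*a^2 + C4*a^3 - sqrt(2)*a^5/480


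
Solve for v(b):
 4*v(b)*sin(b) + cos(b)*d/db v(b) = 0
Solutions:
 v(b) = C1*cos(b)^4


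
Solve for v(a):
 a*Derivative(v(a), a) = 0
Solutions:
 v(a) = C1


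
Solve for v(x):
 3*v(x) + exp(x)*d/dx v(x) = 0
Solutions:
 v(x) = C1*exp(3*exp(-x))


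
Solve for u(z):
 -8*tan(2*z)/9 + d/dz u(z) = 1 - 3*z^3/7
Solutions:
 u(z) = C1 - 3*z^4/28 + z - 4*log(cos(2*z))/9


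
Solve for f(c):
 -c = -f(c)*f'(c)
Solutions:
 f(c) = -sqrt(C1 + c^2)
 f(c) = sqrt(C1 + c^2)


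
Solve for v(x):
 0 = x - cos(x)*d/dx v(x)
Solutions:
 v(x) = C1 + Integral(x/cos(x), x)


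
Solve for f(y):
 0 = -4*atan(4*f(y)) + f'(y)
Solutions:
 Integral(1/atan(4*_y), (_y, f(y))) = C1 + 4*y


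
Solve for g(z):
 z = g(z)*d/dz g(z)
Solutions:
 g(z) = -sqrt(C1 + z^2)
 g(z) = sqrt(C1 + z^2)


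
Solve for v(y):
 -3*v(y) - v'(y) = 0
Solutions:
 v(y) = C1*exp(-3*y)


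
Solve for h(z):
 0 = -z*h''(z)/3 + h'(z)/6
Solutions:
 h(z) = C1 + C2*z^(3/2)


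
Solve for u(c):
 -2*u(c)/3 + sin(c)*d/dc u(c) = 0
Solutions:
 u(c) = C1*(cos(c) - 1)^(1/3)/(cos(c) + 1)^(1/3)


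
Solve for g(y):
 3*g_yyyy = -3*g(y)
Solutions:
 g(y) = (C1*sin(sqrt(2)*y/2) + C2*cos(sqrt(2)*y/2))*exp(-sqrt(2)*y/2) + (C3*sin(sqrt(2)*y/2) + C4*cos(sqrt(2)*y/2))*exp(sqrt(2)*y/2)


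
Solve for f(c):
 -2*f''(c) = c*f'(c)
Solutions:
 f(c) = C1 + C2*erf(c/2)


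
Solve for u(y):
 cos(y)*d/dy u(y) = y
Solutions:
 u(y) = C1 + Integral(y/cos(y), y)


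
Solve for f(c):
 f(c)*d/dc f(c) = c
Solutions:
 f(c) = -sqrt(C1 + c^2)
 f(c) = sqrt(C1 + c^2)


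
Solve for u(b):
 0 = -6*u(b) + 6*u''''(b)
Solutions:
 u(b) = C1*exp(-b) + C2*exp(b) + C3*sin(b) + C4*cos(b)


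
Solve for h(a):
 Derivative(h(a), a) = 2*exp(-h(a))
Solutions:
 h(a) = log(C1 + 2*a)


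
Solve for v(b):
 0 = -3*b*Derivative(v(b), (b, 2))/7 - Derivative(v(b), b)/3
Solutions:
 v(b) = C1 + C2*b^(2/9)


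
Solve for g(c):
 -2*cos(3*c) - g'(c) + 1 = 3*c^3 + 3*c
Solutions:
 g(c) = C1 - 3*c^4/4 - 3*c^2/2 + c - 2*sin(3*c)/3


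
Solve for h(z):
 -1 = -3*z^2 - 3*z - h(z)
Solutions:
 h(z) = -3*z^2 - 3*z + 1


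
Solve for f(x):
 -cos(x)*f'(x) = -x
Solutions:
 f(x) = C1 + Integral(x/cos(x), x)


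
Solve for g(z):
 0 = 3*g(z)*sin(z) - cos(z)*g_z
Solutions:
 g(z) = C1/cos(z)^3


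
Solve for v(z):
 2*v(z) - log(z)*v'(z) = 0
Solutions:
 v(z) = C1*exp(2*li(z))


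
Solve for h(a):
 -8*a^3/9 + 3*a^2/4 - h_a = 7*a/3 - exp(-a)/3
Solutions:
 h(a) = C1 - 2*a^4/9 + a^3/4 - 7*a^2/6 - exp(-a)/3


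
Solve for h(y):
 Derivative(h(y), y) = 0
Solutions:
 h(y) = C1


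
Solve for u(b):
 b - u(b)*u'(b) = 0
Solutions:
 u(b) = -sqrt(C1 + b^2)
 u(b) = sqrt(C1 + b^2)


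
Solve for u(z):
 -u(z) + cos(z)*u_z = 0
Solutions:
 u(z) = C1*sqrt(sin(z) + 1)/sqrt(sin(z) - 1)


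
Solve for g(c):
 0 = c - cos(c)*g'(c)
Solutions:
 g(c) = C1 + Integral(c/cos(c), c)


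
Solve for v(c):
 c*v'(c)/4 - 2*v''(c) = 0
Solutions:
 v(c) = C1 + C2*erfi(c/4)


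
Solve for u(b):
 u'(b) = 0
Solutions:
 u(b) = C1


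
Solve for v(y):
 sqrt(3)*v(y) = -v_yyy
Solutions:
 v(y) = C3*exp(-3^(1/6)*y) + (C1*sin(3^(2/3)*y/2) + C2*cos(3^(2/3)*y/2))*exp(3^(1/6)*y/2)


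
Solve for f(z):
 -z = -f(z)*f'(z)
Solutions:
 f(z) = -sqrt(C1 + z^2)
 f(z) = sqrt(C1 + z^2)


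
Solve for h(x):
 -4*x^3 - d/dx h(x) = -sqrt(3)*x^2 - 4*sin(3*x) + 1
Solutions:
 h(x) = C1 - x^4 + sqrt(3)*x^3/3 - x - 4*cos(3*x)/3


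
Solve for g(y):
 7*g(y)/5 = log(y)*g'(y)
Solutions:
 g(y) = C1*exp(7*li(y)/5)


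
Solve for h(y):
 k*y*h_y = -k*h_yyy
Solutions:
 h(y) = C1 + Integral(C2*airyai(-y) + C3*airybi(-y), y)


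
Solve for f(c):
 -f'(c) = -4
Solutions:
 f(c) = C1 + 4*c


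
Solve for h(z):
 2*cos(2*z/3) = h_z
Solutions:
 h(z) = C1 + 3*sin(2*z/3)


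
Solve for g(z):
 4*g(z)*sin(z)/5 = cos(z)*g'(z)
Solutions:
 g(z) = C1/cos(z)^(4/5)


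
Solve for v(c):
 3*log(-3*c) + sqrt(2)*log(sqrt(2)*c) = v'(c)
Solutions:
 v(c) = C1 + c*(sqrt(2) + 3)*log(c) + c*(-3 - sqrt(2) + sqrt(2)*log(2)/2 + 3*log(3) + 3*I*pi)


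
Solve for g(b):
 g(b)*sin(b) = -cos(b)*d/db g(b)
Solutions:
 g(b) = C1*cos(b)


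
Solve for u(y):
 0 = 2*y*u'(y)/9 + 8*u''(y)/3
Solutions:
 u(y) = C1 + C2*erf(sqrt(6)*y/12)


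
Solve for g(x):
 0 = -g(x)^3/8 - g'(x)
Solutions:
 g(x) = -2*sqrt(-1/(C1 - x))
 g(x) = 2*sqrt(-1/(C1 - x))


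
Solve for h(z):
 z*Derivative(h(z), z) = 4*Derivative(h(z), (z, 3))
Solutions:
 h(z) = C1 + Integral(C2*airyai(2^(1/3)*z/2) + C3*airybi(2^(1/3)*z/2), z)


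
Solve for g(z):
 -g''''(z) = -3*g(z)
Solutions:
 g(z) = C1*exp(-3^(1/4)*z) + C2*exp(3^(1/4)*z) + C3*sin(3^(1/4)*z) + C4*cos(3^(1/4)*z)


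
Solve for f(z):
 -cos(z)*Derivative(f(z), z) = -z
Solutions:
 f(z) = C1 + Integral(z/cos(z), z)


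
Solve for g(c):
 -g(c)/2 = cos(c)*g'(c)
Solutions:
 g(c) = C1*(sin(c) - 1)^(1/4)/(sin(c) + 1)^(1/4)


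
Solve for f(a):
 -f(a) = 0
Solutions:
 f(a) = 0


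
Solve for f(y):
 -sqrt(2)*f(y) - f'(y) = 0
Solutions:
 f(y) = C1*exp(-sqrt(2)*y)


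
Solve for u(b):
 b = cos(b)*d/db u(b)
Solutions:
 u(b) = C1 + Integral(b/cos(b), b)


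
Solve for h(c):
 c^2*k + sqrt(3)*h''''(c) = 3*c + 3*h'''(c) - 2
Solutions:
 h(c) = C1 + C2*c + C3*c^2 + C4*exp(sqrt(3)*c) + c^5*k/180 + c^4*(2*sqrt(3)*k - 9)/216 + c^3*(2*k - 3*sqrt(3) + 6)/54


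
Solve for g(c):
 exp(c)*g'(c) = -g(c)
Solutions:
 g(c) = C1*exp(exp(-c))


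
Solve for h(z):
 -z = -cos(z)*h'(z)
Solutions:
 h(z) = C1 + Integral(z/cos(z), z)


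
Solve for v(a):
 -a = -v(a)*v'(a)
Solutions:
 v(a) = -sqrt(C1 + a^2)
 v(a) = sqrt(C1 + a^2)


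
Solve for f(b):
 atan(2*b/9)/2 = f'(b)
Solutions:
 f(b) = C1 + b*atan(2*b/9)/2 - 9*log(4*b^2 + 81)/8


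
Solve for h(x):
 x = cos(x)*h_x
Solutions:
 h(x) = C1 + Integral(x/cos(x), x)


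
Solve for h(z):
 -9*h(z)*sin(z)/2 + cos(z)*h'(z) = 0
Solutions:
 h(z) = C1/cos(z)^(9/2)


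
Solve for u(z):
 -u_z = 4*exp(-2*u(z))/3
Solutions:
 u(z) = log(-sqrt(C1 - 24*z)) - log(3)
 u(z) = log(C1 - 24*z)/2 - log(3)


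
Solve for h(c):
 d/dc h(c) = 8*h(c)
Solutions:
 h(c) = C1*exp(8*c)


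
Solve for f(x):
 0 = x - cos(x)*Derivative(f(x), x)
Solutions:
 f(x) = C1 + Integral(x/cos(x), x)


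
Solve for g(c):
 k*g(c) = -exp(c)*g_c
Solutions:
 g(c) = C1*exp(k*exp(-c))


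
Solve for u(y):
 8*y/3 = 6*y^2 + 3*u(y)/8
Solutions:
 u(y) = 16*y*(4 - 9*y)/9


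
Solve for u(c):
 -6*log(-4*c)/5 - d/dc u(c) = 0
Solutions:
 u(c) = C1 - 6*c*log(-c)/5 + 6*c*(1 - 2*log(2))/5


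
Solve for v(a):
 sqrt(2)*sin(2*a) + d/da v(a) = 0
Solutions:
 v(a) = C1 + sqrt(2)*cos(2*a)/2


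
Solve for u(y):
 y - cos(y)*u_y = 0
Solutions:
 u(y) = C1 + Integral(y/cos(y), y)


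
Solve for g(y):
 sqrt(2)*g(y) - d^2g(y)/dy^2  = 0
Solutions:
 g(y) = C1*exp(-2^(1/4)*y) + C2*exp(2^(1/4)*y)


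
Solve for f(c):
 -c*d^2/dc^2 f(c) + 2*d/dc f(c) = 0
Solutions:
 f(c) = C1 + C2*c^3


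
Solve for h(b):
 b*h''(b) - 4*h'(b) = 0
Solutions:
 h(b) = C1 + C2*b^5


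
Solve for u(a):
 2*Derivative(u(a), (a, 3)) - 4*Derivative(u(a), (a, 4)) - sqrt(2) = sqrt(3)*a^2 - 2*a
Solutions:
 u(a) = C1 + C2*a + C3*a^2 + C4*exp(a/2) + sqrt(3)*a^5/120 + a^4*(-1 + 2*sqrt(3))/24 + a^3*(-4 + sqrt(2) + 8*sqrt(3))/12


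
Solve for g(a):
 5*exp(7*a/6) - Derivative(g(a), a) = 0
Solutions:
 g(a) = C1 + 30*exp(7*a/6)/7


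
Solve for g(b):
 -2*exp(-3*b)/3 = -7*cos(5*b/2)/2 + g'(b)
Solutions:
 g(b) = C1 + 7*sin(5*b/2)/5 + 2*exp(-3*b)/9


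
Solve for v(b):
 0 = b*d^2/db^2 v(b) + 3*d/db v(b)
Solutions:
 v(b) = C1 + C2/b^2


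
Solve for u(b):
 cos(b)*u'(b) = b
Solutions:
 u(b) = C1 + Integral(b/cos(b), b)


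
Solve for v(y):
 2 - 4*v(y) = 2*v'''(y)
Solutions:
 v(y) = C3*exp(-2^(1/3)*y) + (C1*sin(2^(1/3)*sqrt(3)*y/2) + C2*cos(2^(1/3)*sqrt(3)*y/2))*exp(2^(1/3)*y/2) + 1/2


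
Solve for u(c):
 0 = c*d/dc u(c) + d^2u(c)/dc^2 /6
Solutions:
 u(c) = C1 + C2*erf(sqrt(3)*c)


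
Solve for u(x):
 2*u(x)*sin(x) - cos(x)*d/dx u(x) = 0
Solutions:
 u(x) = C1/cos(x)^2


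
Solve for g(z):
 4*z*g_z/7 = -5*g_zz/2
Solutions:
 g(z) = C1 + C2*erf(2*sqrt(35)*z/35)


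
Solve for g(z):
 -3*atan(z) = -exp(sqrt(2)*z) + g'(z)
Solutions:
 g(z) = C1 - 3*z*atan(z) + sqrt(2)*exp(sqrt(2)*z)/2 + 3*log(z^2 + 1)/2


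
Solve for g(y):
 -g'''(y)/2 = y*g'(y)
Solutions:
 g(y) = C1 + Integral(C2*airyai(-2^(1/3)*y) + C3*airybi(-2^(1/3)*y), y)


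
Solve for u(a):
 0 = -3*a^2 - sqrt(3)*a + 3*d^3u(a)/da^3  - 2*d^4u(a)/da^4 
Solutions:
 u(a) = C1 + C2*a + C3*a^2 + C4*exp(3*a/2) + a^5/60 + a^4*(sqrt(3) + 4)/72 + a^3*(sqrt(3) + 4)/27


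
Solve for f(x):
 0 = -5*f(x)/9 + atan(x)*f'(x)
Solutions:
 f(x) = C1*exp(5*Integral(1/atan(x), x)/9)


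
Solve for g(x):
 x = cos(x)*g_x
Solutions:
 g(x) = C1 + Integral(x/cos(x), x)


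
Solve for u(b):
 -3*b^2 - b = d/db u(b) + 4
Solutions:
 u(b) = C1 - b^3 - b^2/2 - 4*b


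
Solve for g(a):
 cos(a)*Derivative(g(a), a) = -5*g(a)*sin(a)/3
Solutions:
 g(a) = C1*cos(a)^(5/3)


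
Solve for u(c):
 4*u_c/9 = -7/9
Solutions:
 u(c) = C1 - 7*c/4


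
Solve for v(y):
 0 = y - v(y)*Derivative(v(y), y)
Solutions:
 v(y) = -sqrt(C1 + y^2)
 v(y) = sqrt(C1 + y^2)


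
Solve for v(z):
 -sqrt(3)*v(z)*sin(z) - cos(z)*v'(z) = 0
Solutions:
 v(z) = C1*cos(z)^(sqrt(3))
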